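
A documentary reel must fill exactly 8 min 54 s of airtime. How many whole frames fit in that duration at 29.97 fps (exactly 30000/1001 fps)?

16003 frames

8 min 54 s = 534 s.
Frames = 534 × 30000/1001 = 16020000/1001 ≈ 16003.9960.
Complete frames: 16003.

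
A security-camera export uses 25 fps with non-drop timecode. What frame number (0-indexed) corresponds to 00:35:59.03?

Total seconds to the label: (0 × 3600 + 35 × 60 + 59) = 2159.
Frame index = 2159 × 25 + 3 = 53978.

frame 53978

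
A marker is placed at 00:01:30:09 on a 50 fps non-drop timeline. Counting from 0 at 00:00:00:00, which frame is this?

Total seconds to the label: (0 × 3600 + 1 × 60 + 30) = 90.
Frame index = 90 × 50 + 9 = 4509.

frame 4509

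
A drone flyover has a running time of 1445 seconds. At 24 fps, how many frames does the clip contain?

34680 frames

Frames = 1445 × 24 = 34680.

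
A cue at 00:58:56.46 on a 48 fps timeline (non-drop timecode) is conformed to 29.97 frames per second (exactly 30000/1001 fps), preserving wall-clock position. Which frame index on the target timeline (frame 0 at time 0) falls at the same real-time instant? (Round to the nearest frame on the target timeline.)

Source frame index: (0×3600 + 58×60 + 56) × 48 + 46 = 169774.
Real time: 169774 / (48) = 84887/24 s.
Target frame: (84887/24) × (30000/1001) = 9646250/91 ≈ 106002.747 → 106003.

frame 106003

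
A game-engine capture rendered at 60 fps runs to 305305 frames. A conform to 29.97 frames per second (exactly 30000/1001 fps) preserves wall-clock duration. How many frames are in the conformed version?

152500 frames

Target frames = source frames × (target rate / source rate) = 305305 × (30000/1001)/(60) = 305305 × 500/1001 = 152500.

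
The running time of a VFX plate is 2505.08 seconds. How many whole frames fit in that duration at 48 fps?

Frames = 2505.08 × 48 = 3006096/25 ≈ 120243.8400.
Complete frames: 120243.

120243 frames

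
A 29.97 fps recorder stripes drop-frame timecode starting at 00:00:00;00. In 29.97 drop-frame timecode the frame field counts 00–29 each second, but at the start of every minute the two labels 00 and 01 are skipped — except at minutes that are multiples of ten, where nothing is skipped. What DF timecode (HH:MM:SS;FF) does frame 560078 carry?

05:11:27;28

Each 10-minute DF block holds 10 × 60 × 30 − 9 × 2 = 17982 frames. 560078 ÷ 17982 → 31 full blocks, remainder 2636.
Within the partial block the first minute is 1800 frames and each further minute 1798, so 1 further minute boundary passed. Total skipped labels = 18 × 31 + 2 × 1 = 560.
Non-drop label index = 560078 + 560 = 560638; at 30 labels/s that is 05:11:27:28, i.e. DF 05:11:27;28.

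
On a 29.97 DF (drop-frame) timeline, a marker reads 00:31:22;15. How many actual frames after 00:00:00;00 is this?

56419

Complete 10-minute blocks: 3, each 17982 frames → 53946.
Remaining 1 whole minute in the current block: 1800 + 0 × 1798 = 1800 frames.
Within the current minute: 22 × 30 + 15 − 2 = 673 (labels ;00/;01 skipped at this minute). Total = 53946 + 1800 + 673 = 56419.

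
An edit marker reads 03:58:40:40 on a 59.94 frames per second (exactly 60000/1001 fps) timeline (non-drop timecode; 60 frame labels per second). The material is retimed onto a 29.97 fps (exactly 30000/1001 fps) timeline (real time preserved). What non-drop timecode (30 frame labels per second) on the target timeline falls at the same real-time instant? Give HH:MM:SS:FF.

Source frame index: (3×3600 + 58×60 + 40) × 60 + 40 = 859240.
Real time: 859240 / (60000/1001) = 21502481/1500 s.
Target frame: (21502481/1500) × (30000/1001) = 429620.
At 30 labels/s: frame 429620 → 03:58:40:20.

03:58:40:20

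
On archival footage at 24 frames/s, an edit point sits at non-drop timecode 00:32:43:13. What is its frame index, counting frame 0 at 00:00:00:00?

47125

Total seconds to the label: (0 × 3600 + 32 × 60 + 43) = 1963.
Frame index = 1963 × 24 + 13 = 47125.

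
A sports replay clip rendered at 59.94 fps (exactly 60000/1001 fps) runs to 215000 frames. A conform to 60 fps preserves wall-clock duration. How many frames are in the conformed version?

215215 frames

Target frames = source frames × (target rate / source rate) = 215000 × (60)/(60000/1001) = 215000 × 1001/1000 = 215215.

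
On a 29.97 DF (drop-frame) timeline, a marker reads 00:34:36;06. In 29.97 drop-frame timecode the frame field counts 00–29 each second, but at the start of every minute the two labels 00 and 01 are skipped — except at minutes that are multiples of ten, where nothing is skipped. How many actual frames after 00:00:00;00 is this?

62224

As if non-drop at 30 labels/s: (0 × 3600 + 34 × 60 + 36) × 30 + 6 = 62286.
Minute boundaries passed: 34; those not divisible by 10: 34 − 3 = 31; dropped labels = 2 × 31 = 62.
Actual frame index = 62286 − 62 = 62224.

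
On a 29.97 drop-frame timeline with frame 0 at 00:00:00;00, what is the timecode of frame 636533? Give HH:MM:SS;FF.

Ten DF minutes hold 17982 frames, so frame 636533 lies in block 35 (frames 629370–647351) with 7163 frames into that block.
The block's first minute is 1800 frames and the rest 1798 each; 7163 frames reaches minute 3, so 35 × 18 + 3 × 2 = 636 labels have been skipped so far.
Adding those back, label number 636533 + 636 = 637169 at 30 labels/s is 21238 s + 29 f = 5 h 53 min 58 s frame 29, i.e. 05:53:58;29.

05:53:58;29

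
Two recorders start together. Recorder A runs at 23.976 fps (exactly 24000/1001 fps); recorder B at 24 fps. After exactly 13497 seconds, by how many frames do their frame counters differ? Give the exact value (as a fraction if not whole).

A emits 24000/1001 × 13497 = 29448000/91 frames; B emits 24 × 13497 = 323928.
Difference = 29448/91 frames (≈ 323.6044); B is ahead of A.

29448/91 frames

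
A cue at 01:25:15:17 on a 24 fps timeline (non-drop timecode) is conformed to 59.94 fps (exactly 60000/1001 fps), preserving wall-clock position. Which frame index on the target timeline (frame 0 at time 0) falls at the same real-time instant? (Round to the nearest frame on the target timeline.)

frame 306636

Source frame index: (1×3600 + 25×60 + 15) × 24 + 17 = 122777.
Real time: 122777 / (24) = 122777/24 s.
Target frame: (122777/24) × (60000/1001) = 306942500/1001 ≈ 306635.864 → 306636.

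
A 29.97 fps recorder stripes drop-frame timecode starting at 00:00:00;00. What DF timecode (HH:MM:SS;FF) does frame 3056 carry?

Ten DF minutes hold 17982 frames, so frame 3056 lies in block 0 (frames 0–17981) with 3056 frames into that block.
The block's first minute is 1800 frames and the rest 1798 each; 3056 frames reaches minute 1, so 0 × 18 + 1 × 2 = 2 labels have been skipped so far.
Adding those back, label number 3056 + 2 = 3058 at 30 labels/s is 101 s + 28 f = 0 h 1 min 41 s frame 28, i.e. 00:01:41;28.

00:01:41;28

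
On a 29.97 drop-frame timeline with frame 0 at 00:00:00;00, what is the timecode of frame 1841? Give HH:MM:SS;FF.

00:01:01;13

Ten DF minutes hold 17982 frames, so frame 1841 lies in block 0 (frames 0–17981) with 1841 frames into that block.
The block's first minute is 1800 frames and the rest 1798 each; 1841 frames reaches minute 1, so 0 × 18 + 1 × 2 = 2 labels have been skipped so far.
Adding those back, label number 1841 + 2 = 1843 at 30 labels/s is 61 s + 13 f = 0 h 1 min 1 s frame 13, i.e. 00:01:01;13.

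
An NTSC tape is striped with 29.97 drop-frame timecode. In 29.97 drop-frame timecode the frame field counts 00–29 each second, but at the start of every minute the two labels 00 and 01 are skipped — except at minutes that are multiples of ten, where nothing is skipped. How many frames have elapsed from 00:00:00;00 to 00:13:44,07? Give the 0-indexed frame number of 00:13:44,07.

As if non-drop at 30 labels/s: (0 × 3600 + 13 × 60 + 44) × 30 + 7 = 24727.
Minute boundaries passed: 13; those not divisible by 10: 13 − 1 = 12; dropped labels = 2 × 12 = 24.
Actual frame index = 24727 − 24 = 24703.

24703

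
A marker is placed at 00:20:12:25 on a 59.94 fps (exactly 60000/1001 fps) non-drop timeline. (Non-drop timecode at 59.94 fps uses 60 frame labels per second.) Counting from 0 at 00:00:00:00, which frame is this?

72745

Total seconds to the label: (0 × 3600 + 20 × 60 + 12) = 1212.
Frame index = 1212 × 60 + 25 = 72745.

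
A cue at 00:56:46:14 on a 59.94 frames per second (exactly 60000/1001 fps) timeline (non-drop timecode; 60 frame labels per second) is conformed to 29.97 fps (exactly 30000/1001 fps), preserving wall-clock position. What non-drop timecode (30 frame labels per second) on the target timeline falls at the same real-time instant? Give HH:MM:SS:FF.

Source frame index: (0×3600 + 56×60 + 46) × 60 + 14 = 204374.
Real time: 204374 / (60000/1001) = 102289187/30000 s.
Target frame: (102289187/30000) × (30000/1001) = 102187.
At 30 labels/s: frame 102187 → 00:56:46:07.

00:56:46:07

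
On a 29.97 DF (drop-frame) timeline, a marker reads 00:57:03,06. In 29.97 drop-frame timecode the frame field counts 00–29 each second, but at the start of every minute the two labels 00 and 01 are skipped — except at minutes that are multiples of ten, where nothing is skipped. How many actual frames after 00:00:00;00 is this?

102592

Complete 10-minute blocks: 5, each 17982 frames → 89910.
Remaining 7 whole minutes in the current block: 1800 + 6 × 1798 = 12588 frames.
Within the current minute: 3 × 30 + 6 − 2 = 94 (labels ;00/;01 skipped at this minute). Total = 89910 + 12588 + 94 = 102592.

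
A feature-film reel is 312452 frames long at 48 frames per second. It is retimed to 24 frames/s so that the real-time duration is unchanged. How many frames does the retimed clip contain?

156226 frames

Target frames = source frames × (target rate / source rate) = 312452 × (24)/(48) = 312452 × 1/2 = 156226.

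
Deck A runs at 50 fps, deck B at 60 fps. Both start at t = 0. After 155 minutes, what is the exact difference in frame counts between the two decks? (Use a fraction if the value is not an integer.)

93000 frames

155 min = 9300 s.
A emits 50 × 9300 = 465000 frames; B emits 60 × 9300 = 558000.
Difference = 93000 frames; B is ahead of A.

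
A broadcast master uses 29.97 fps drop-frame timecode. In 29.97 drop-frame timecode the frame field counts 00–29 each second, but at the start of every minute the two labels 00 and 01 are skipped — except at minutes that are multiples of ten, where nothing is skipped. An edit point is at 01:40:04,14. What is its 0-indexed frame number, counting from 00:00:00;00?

As if non-drop at 30 labels/s: (1 × 3600 + 40 × 60 + 4) × 30 + 14 = 180134.
Minute boundaries passed: 100; those not divisible by 10: 100 − 10 = 90; dropped labels = 2 × 90 = 180.
Actual frame index = 180134 − 180 = 179954.

179954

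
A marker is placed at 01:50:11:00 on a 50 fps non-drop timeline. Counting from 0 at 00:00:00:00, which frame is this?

Total seconds to the label: (1 × 3600 + 50 × 60 + 11) = 6611.
Frame index = 6611 × 50 + 0 = 330550.

frame 330550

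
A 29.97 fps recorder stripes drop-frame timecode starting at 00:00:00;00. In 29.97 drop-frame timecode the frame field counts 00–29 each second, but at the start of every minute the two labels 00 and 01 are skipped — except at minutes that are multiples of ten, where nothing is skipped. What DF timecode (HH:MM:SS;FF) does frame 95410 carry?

Ten DF minutes hold 17982 frames, so frame 95410 lies in block 5 (frames 89910–107891) with 5500 frames into that block.
The block's first minute is 1800 frames and the rest 1798 each; 5500 frames reaches minute 3, so 5 × 18 + 3 × 2 = 96 labels have been skipped so far.
Adding those back, label number 95410 + 96 = 95506 at 30 labels/s is 3183 s + 16 f = 0 h 53 min 3 s frame 16, i.e. 00:53:03;16.

00:53:03;16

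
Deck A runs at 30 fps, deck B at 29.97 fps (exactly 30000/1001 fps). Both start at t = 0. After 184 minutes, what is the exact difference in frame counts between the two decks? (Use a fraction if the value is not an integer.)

331200/1001 frames

184 min = 11040 s.
A emits 30 × 11040 = 331200 frames; B emits 30000/1001 × 11040 = 331200000/1001.
Difference = 331200/1001 frames (≈ 330.8691); B is behind A.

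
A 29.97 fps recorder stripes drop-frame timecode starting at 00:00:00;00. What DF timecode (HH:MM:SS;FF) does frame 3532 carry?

Ten DF minutes hold 17982 frames, so frame 3532 lies in block 0 (frames 0–17981) with 3532 frames into that block.
The block's first minute is 1800 frames and the rest 1798 each; 3532 frames reaches minute 1, so 0 × 18 + 1 × 2 = 2 labels have been skipped so far.
Adding those back, label number 3532 + 2 = 3534 at 30 labels/s is 117 s + 24 f = 0 h 1 min 57 s frame 24, i.e. 00:01:57;24.

00:01:57;24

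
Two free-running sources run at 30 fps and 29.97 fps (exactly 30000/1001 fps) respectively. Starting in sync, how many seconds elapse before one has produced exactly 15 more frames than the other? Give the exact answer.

The gap grows by |30000/1001 − 30| = 30/1001 frames per second.
Time for a 15-frame gap: 15 ÷ (30/1001) = 500.5 s.

500.5 seconds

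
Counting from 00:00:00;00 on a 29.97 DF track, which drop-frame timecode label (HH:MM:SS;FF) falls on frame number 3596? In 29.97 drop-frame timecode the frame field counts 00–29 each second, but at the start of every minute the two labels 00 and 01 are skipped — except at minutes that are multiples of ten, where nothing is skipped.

Ten DF minutes hold 17982 frames, so frame 3596 lies in block 0 (frames 0–17981) with 3596 frames into that block.
The block's first minute is 1800 frames and the rest 1798 each; 3596 frames reaches minute 1, so 0 × 18 + 1 × 2 = 2 labels have been skipped so far.
Adding those back, label number 3596 + 2 = 3598 at 30 labels/s is 119 s + 28 f = 0 h 1 min 59 s frame 28, i.e. 00:01:59;28.

00:01:59;28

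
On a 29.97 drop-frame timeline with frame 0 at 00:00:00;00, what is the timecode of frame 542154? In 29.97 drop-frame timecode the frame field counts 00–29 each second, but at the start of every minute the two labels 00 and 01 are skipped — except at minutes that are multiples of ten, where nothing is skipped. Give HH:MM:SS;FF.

05:01:29;26

Ten DF minutes hold 17982 frames, so frame 542154 lies in block 30 (frames 539460–557441) with 2694 frames into that block.
The block's first minute is 1800 frames and the rest 1798 each; 2694 frames reaches minute 1, so 30 × 18 + 1 × 2 = 542 labels have been skipped so far.
Adding those back, label number 542154 + 542 = 542696 at 30 labels/s is 18089 s + 26 f = 5 h 1 min 29 s frame 26, i.e. 05:01:29;26.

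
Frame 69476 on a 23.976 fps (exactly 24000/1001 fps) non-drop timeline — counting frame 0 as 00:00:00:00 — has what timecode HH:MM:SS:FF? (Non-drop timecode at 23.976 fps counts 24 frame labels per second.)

69476 ÷ 24 = 2894 full seconds, remainder 20 frames.
2894 s = 0 h 48 min 14 s.
Timecode: 00:48:14:20.

00:48:14:20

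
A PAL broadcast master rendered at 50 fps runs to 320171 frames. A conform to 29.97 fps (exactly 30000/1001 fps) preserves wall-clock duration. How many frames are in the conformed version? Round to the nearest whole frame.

Frames at target rate = 320171 × (30000/1001) / (50) = 192102600/1001 ≈ 191910.689.
Nearest whole frame: 191911.

191911 frames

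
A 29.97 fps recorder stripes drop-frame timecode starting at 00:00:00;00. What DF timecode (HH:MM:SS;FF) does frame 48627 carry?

Ten DF minutes hold 17982 frames, so frame 48627 lies in block 2 (frames 35964–53945) with 12663 frames into that block.
The block's first minute is 1800 frames and the rest 1798 each; 12663 frames reaches minute 7, so 2 × 18 + 7 × 2 = 50 labels have been skipped so far.
Adding those back, label number 48627 + 50 = 48677 at 30 labels/s is 1622 s + 17 f = 0 h 27 min 2 s frame 17, i.e. 00:27:02;17.

00:27:02;17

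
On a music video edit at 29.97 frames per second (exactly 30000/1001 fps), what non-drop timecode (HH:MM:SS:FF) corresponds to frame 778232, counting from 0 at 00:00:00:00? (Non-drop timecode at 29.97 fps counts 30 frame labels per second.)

07:12:21:02

778232 ÷ 30 = 25941 full seconds, remainder 2 frames.
25941 s = 7 h 12 min 21 s.
Timecode: 07:12:21:02.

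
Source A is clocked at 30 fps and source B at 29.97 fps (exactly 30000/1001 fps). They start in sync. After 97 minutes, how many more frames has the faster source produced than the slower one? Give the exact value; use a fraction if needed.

97 min = 5820 s.
A emits 30 × 5820 = 174600 frames; B emits 30000/1001 × 5820 = 174600000/1001.
Difference = 174600/1001 frames (≈ 174.4256); B is behind A.

174600/1001 frames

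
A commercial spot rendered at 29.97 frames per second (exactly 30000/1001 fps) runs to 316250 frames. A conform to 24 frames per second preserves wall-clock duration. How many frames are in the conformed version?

Target frames = source frames × (target rate / source rate) = 316250 × (24)/(30000/1001) = 316250 × 1001/1250 = 253253.

253253 frames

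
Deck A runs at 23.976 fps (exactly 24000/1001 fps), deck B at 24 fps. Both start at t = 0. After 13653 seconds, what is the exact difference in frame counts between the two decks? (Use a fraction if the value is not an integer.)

A emits 24000/1001 × 13653 = 327672000/1001 frames; B emits 24 × 13653 = 327672.
Difference = 327672/1001 frames (≈ 327.3447); B is ahead of A.

327672/1001 frames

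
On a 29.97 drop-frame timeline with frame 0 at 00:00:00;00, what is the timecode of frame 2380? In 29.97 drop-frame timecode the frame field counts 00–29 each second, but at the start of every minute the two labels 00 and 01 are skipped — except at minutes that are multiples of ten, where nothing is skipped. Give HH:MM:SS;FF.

Ten DF minutes hold 17982 frames, so frame 2380 lies in block 0 (frames 0–17981) with 2380 frames into that block.
The block's first minute is 1800 frames and the rest 1798 each; 2380 frames reaches minute 1, so 0 × 18 + 1 × 2 = 2 labels have been skipped so far.
Adding those back, label number 2380 + 2 = 2382 at 30 labels/s is 79 s + 12 f = 0 h 1 min 19 s frame 12, i.e. 00:01:19;12.

00:01:19;12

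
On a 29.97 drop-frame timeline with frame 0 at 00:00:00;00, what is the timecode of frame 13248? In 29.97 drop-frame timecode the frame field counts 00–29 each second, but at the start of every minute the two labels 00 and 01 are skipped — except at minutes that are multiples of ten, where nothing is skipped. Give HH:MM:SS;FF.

00:07:22;02

Ten DF minutes hold 17982 frames, so frame 13248 lies in block 0 (frames 0–17981) with 13248 frames into that block.
The block's first minute is 1800 frames and the rest 1798 each; 13248 frames reaches minute 7, so 0 × 18 + 7 × 2 = 14 labels have been skipped so far.
Adding those back, label number 13248 + 14 = 13262 at 30 labels/s is 442 s + 2 f = 0 h 7 min 22 s frame 2, i.e. 00:07:22;02.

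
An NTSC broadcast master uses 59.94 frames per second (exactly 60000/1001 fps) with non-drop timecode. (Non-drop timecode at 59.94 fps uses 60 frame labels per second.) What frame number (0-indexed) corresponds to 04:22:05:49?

Total seconds to the label: (4 × 3600 + 22 × 60 + 5) = 15725.
Frame index = 15725 × 60 + 49 = 943549.

943549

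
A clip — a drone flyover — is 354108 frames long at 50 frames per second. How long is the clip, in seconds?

Running time = 354108 / (50) = 7082.16 s.

7082.16 seconds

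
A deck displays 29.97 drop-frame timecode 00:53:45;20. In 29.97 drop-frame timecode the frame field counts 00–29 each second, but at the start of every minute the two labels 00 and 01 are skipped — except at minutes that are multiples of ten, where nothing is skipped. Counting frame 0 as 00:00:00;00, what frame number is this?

96674

As if non-drop at 30 labels/s: (0 × 3600 + 53 × 60 + 45) × 30 + 20 = 96770.
Minute boundaries passed: 53; those not divisible by 10: 53 − 5 = 48; dropped labels = 2 × 48 = 96.
Actual frame index = 96770 − 96 = 96674.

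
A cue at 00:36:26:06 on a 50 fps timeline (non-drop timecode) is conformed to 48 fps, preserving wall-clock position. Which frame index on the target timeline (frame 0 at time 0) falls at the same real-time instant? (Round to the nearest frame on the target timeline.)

frame 104934

Source frame index: (0×3600 + 36×60 + 26) × 50 + 6 = 109306.
Real time: 109306 / (50) = 54653/25 s.
Target frame: (54653/25) × (48) = 2623344/25 ≈ 104933.760 → 104934.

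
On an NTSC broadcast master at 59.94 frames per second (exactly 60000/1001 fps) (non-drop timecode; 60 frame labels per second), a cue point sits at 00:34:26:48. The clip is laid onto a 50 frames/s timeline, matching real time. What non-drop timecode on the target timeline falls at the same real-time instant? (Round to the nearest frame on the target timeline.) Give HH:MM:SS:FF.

00:34:28:43

Source frame index: (0×3600 + 34×60 + 26) × 60 + 48 = 124008.
Real time: 124008 / (60000/1001) = 5172167/2500 s.
Target frame: (5172167/2500) × (50) = 5172167/50 ≈ 103443.340 → 103443.
At 50 labels/s: frame 103443 → 00:34:28:43.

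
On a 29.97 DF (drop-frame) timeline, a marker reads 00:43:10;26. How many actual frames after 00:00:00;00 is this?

As if non-drop at 30 labels/s: (0 × 3600 + 43 × 60 + 10) × 30 + 26 = 77726.
Minute boundaries passed: 43; those not divisible by 10: 43 − 4 = 39; dropped labels = 2 × 39 = 78.
Actual frame index = 77726 − 78 = 77648.

77648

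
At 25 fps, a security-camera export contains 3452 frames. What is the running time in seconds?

Running time = 3452 / (25) = 138.08 s.

138.08 seconds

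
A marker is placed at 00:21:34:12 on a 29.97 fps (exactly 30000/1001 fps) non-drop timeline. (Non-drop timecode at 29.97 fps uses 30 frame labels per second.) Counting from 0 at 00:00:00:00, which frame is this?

Total seconds to the label: (0 × 3600 + 21 × 60 + 34) = 1294.
Frame index = 1294 × 30 + 12 = 38832.

38832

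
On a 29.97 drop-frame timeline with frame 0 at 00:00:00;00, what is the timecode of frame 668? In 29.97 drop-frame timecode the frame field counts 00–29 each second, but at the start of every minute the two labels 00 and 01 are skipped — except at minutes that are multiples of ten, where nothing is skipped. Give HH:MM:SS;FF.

00:00:22;08

Each 10-minute DF block holds 10 × 60 × 30 − 9 × 2 = 17982 frames. 668 ÷ 17982 → 0 full blocks, remainder 668.
Within the partial block the first minute is 1800 frames and each further minute 1798, so 0 further minute boundaries passed. Total skipped labels = 18 × 0 + 2 × 0 = 0.
Non-drop label index = 668 + 0 = 668; at 30 labels/s that is 00:00:22:08, i.e. DF 00:00:22;08.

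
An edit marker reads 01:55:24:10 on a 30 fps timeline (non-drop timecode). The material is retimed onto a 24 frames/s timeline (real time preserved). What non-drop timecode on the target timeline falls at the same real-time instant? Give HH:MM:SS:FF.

Source frame index: (1×3600 + 55×60 + 24) × 30 + 10 = 207730.
Real time: 207730 / (30) = 20773/3 s.
Target frame: (20773/3) × (24) = 166184.
At 24 labels/s: frame 166184 → 01:55:24:08.

01:55:24:08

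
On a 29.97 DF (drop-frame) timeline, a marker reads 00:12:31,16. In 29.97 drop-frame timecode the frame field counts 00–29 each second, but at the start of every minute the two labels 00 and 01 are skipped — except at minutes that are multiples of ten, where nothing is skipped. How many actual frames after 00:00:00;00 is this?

22524

Complete 10-minute blocks: 1, each 17982 frames → 17982.
Remaining 2 whole minutes in the current block: 1800 + 1 × 1798 = 3598 frames.
Within the current minute: 31 × 30 + 16 − 2 = 944 (labels ;00/;01 skipped at this minute). Total = 17982 + 3598 + 944 = 22524.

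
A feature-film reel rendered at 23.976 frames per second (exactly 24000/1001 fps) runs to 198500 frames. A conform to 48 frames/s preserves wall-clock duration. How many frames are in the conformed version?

Target frames = source frames × (target rate / source rate) = 198500 × (48)/(24000/1001) = 198500 × 1001/500 = 397397.

397397 frames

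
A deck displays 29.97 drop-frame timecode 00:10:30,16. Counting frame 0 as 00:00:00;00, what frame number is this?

18898

Complete 10-minute blocks: 1, each 17982 frames → 17982.
Remaining 0 whole minutes in the current block: 0 frames.
Within the current minute: 30 × 30 + 16 = 916. Total = 17982 + 0 + 916 = 18898.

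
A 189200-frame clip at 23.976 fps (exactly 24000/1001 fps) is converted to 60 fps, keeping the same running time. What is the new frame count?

Target frames = source frames × (target rate / source rate) = 189200 × (60)/(24000/1001) = 189200 × 1001/400 = 473473.

473473 frames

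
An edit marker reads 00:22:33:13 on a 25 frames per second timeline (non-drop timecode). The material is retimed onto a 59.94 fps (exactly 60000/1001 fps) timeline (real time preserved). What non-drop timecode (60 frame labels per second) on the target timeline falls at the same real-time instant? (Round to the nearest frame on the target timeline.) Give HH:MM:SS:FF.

Source frame index: (0×3600 + 22×60 + 33) × 25 + 13 = 33838.
Real time: 33838 / (25) = 33838/25 s.
Target frame: (33838/25) × (60000/1001) = 11601600/143 ≈ 81130.070 → 81130.
At 60 labels/s: frame 81130 → 00:22:32:10.

00:22:32:10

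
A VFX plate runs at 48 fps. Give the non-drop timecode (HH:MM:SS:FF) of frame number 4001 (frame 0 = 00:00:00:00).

4001 ÷ 48 = 83 full seconds, remainder 17 frames.
83 s = 0 h 1 min 23 s.
Timecode: 00:01:23:17.

00:01:23:17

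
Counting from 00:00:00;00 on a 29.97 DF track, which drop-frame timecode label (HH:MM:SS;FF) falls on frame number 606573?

Ten DF minutes hold 17982 frames, so frame 606573 lies in block 33 (frames 593406–611387) with 13167 frames into that block.
The block's first minute is 1800 frames and the rest 1798 each; 13167 frames reaches minute 7, so 33 × 18 + 7 × 2 = 608 labels have been skipped so far.
Adding those back, label number 606573 + 608 = 607181 at 30 labels/s is 20239 s + 11 f = 5 h 37 min 19 s frame 11, i.e. 05:37:19;11.

05:37:19;11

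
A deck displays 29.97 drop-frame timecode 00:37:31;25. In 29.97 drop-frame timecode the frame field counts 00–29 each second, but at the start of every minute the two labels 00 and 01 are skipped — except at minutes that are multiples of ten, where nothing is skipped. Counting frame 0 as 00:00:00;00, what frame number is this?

67487

As if non-drop at 30 labels/s: (0 × 3600 + 37 × 60 + 31) × 30 + 25 = 67555.
Minute boundaries passed: 37; those not divisible by 10: 37 − 3 = 34; dropped labels = 2 × 34 = 68.
Actual frame index = 67555 − 68 = 67487.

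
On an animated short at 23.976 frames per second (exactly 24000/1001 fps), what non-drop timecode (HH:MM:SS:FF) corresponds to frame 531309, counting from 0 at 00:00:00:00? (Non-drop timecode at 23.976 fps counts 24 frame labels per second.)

531309 ÷ 24 = 22137 full seconds, remainder 21 frames.
22137 s = 6 h 8 min 57 s.
Timecode: 06:08:57:21.

06:08:57:21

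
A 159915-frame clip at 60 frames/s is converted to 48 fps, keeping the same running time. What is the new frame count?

127932 frames

Target frames = source frames × (target rate / source rate) = 159915 × (48)/(60) = 159915 × 4/5 = 127932.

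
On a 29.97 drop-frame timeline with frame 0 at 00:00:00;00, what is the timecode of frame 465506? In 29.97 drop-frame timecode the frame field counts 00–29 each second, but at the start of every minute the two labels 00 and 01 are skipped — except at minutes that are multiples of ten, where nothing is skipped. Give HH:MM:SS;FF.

04:18:52;12

Each 10-minute DF block holds 10 × 60 × 30 − 9 × 2 = 17982 frames. 465506 ÷ 17982 → 25 full blocks, remainder 15956.
Within the partial block the first minute is 1800 frames and each further minute 1798, so 8 further minute boundaries passed. Total skipped labels = 18 × 25 + 2 × 8 = 466.
Non-drop label index = 465506 + 466 = 465972; at 30 labels/s that is 04:18:52:12, i.e. DF 04:18:52;12.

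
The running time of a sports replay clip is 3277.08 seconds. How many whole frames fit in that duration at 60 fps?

196624 frames

Frames = 3277.08 × 60 = 983124/5 ≈ 196624.8000.
Complete frames: 196624.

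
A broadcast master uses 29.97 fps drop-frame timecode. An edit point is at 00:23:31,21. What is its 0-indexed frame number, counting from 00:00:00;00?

42309

Complete 10-minute blocks: 2, each 17982 frames → 35964.
Remaining 3 whole minutes in the current block: 1800 + 2 × 1798 = 5396 frames.
Within the current minute: 31 × 30 + 21 − 2 = 949 (labels ;00/;01 skipped at this minute). Total = 35964 + 5396 + 949 = 42309.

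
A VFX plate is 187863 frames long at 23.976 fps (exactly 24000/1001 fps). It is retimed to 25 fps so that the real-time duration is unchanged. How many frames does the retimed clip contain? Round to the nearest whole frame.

Frames at target rate = 187863 × (25) / (24000/1001) = 62683621/320 ≈ 195886.316.
Nearest whole frame: 195886.

195886 frames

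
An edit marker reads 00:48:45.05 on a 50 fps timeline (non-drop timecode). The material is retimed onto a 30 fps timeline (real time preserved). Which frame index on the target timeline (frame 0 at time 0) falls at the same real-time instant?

frame 87753

Source frame index: (0×3600 + 48×60 + 45) × 50 + 5 = 146255.
Real time: 146255 / (50) = 29251/10 s.
Target frame: (29251/10) × (30) = 87753.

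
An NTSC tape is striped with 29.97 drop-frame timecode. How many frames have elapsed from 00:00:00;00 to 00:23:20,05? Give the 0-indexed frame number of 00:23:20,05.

41963

As if non-drop at 30 labels/s: (0 × 3600 + 23 × 60 + 20) × 30 + 5 = 42005.
Minute boundaries passed: 23; those not divisible by 10: 23 − 2 = 21; dropped labels = 2 × 21 = 42.
Actual frame index = 42005 − 42 = 41963.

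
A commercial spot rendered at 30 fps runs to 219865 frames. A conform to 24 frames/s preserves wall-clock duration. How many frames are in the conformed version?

175892 frames

Target frames = source frames × (target rate / source rate) = 219865 × (24)/(30) = 219865 × 4/5 = 175892.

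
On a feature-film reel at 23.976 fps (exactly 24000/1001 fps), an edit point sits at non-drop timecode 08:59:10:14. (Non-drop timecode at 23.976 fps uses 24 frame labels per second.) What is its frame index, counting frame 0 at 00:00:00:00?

frame 776414

Total seconds to the label: (8 × 3600 + 59 × 60 + 10) = 32350.
Frame index = 32350 × 24 + 14 = 776414.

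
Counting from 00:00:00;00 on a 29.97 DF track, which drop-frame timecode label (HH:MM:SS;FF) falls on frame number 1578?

00:00:52;18

Ten DF minutes hold 17982 frames, so frame 1578 lies in block 0 (frames 0–17981) with 1578 frames into that block.
The block's first minute is 1800 frames and the rest 1798 each; 1578 frames reaches minute 0, so 0 × 18 + 0 × 2 = 0 labels have been skipped so far.
Adding those back, label number 1578 + 0 = 1578 at 30 labels/s is 52 s + 18 f = 0 h 0 min 52 s frame 18, i.e. 00:00:52;18.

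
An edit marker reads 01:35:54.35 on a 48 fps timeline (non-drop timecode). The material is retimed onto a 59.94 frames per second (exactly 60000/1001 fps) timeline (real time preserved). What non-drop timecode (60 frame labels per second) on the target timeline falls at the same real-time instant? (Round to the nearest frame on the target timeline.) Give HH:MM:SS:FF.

Source frame index: (1×3600 + 35×60 + 54) × 48 + 35 = 276227.
Real time: 276227 / (48) = 276227/48 s.
Target frame: (276227/48) × (60000/1001) = 49326250/143 ≈ 344938.811 → 344939.
At 60 labels/s: frame 344939 → 01:35:48:59.

01:35:48:59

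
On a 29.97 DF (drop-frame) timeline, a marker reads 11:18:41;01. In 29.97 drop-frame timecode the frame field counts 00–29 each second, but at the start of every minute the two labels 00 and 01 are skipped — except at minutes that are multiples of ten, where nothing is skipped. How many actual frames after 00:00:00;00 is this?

As if non-drop at 30 labels/s: (11 × 3600 + 18 × 60 + 41) × 30 + 1 = 1221631.
Minute boundaries passed: 678; those not divisible by 10: 678 − 67 = 611; dropped labels = 2 × 611 = 1222.
Actual frame index = 1221631 − 1222 = 1220409.

1220409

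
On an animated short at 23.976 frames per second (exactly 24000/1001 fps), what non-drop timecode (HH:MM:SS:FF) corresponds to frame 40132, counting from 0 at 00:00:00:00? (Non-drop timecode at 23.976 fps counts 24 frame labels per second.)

00:27:52:04

40132 ÷ 24 = 1672 full seconds, remainder 4 frames.
1672 s = 0 h 27 min 52 s.
Timecode: 00:27:52:04.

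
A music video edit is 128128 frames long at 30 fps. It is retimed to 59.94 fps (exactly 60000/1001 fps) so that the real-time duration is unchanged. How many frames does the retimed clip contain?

Target frames = source frames × (target rate / source rate) = 128128 × (60000/1001)/(30) = 128128 × 2000/1001 = 256000.

256000 frames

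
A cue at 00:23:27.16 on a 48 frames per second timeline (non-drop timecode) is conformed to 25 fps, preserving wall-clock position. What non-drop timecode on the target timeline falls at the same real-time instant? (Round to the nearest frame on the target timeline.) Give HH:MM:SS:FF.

Source frame index: (0×3600 + 23×60 + 27) × 48 + 16 = 67552.
Real time: 67552 / (48) = 4222/3 s.
Target frame: (4222/3) × (25) = 105550/3 ≈ 35183.333 → 35183.
At 25 labels/s: frame 35183 → 00:23:27:08.

00:23:27:08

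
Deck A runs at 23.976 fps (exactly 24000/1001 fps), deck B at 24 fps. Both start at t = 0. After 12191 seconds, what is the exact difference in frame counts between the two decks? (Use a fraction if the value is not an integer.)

292584/1001 frames

A emits 24000/1001 × 12191 = 292584000/1001 frames; B emits 24 × 12191 = 292584.
Difference = 292584/1001 frames (≈ 292.2917); B is ahead of A.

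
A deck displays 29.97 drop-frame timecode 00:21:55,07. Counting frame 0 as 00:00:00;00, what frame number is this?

Complete 10-minute blocks: 2, each 17982 frames → 35964.
Remaining 1 whole minute in the current block: 1800 + 0 × 1798 = 1800 frames.
Within the current minute: 55 × 30 + 7 − 2 = 1655 (labels ;00/;01 skipped at this minute). Total = 35964 + 1800 + 1655 = 39419.

39419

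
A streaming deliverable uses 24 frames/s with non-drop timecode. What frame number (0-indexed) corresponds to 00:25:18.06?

Total seconds to the label: (0 × 3600 + 25 × 60 + 18) = 1518.
Frame index = 1518 × 24 + 6 = 36438.

36438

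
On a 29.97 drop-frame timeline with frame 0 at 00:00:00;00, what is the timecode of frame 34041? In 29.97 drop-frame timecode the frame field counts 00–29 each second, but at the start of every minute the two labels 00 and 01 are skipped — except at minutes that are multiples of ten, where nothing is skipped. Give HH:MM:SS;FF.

Ten DF minutes hold 17982 frames, so frame 34041 lies in block 1 (frames 17982–35963) with 16059 frames into that block.
The block's first minute is 1800 frames and the rest 1798 each; 16059 frames reaches minute 8, so 1 × 18 + 8 × 2 = 34 labels have been skipped so far.
Adding those back, label number 34041 + 34 = 34075 at 30 labels/s is 1135 s + 25 f = 0 h 18 min 55 s frame 25, i.e. 00:18:55;25.

00:18:55;25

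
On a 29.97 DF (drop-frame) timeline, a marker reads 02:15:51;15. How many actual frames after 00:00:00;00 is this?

244301

As if non-drop at 30 labels/s: (2 × 3600 + 15 × 60 + 51) × 30 + 15 = 244545.
Minute boundaries passed: 135; those not divisible by 10: 135 − 13 = 122; dropped labels = 2 × 122 = 244.
Actual frame index = 244545 − 244 = 244301.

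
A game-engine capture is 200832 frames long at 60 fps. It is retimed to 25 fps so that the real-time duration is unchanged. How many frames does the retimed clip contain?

83680 frames

Target frames = source frames × (target rate / source rate) = 200832 × (25)/(60) = 200832 × 5/12 = 83680.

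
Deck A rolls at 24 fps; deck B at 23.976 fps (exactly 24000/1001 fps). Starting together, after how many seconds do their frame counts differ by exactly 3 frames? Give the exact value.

125.125 seconds

The gap grows by |24000/1001 − 24| = 24/1001 frames per second.
Time for a 3-frame gap: 3 ÷ (24/1001) = 125.125 s.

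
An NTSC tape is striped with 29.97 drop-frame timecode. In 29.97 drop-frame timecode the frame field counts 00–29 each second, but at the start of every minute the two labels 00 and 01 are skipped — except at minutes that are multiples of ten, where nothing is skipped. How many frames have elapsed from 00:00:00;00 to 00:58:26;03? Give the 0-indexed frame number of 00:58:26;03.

105077

As if non-drop at 30 labels/s: (0 × 3600 + 58 × 60 + 26) × 30 + 3 = 105183.
Minute boundaries passed: 58; those not divisible by 10: 58 − 5 = 53; dropped labels = 2 × 53 = 106.
Actual frame index = 105183 − 106 = 105077.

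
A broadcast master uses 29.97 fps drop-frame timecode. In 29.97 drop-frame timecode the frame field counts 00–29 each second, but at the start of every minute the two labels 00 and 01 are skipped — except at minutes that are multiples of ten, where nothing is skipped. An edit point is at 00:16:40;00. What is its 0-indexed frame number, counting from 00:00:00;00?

29970

As if non-drop at 30 labels/s: (0 × 3600 + 16 × 60 + 40) × 30 + 0 = 30000.
Minute boundaries passed: 16; those not divisible by 10: 16 − 1 = 15; dropped labels = 2 × 15 = 30.
Actual frame index = 30000 − 30 = 29970.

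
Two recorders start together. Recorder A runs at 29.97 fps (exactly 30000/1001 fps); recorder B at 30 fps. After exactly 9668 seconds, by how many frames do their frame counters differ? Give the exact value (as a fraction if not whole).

290040/1001 frames

A emits 30000/1001 × 9668 = 290040000/1001 frames; B emits 30 × 9668 = 290040.
Difference = 290040/1001 frames (≈ 289.7502); B is ahead of A.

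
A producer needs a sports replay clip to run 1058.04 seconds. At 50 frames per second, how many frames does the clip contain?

Frames = 1058.04 × 50 = 52902.

52902 frames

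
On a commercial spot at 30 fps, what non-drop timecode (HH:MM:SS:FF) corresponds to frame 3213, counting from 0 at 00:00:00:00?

00:01:47:03

3213 ÷ 30 = 107 full seconds, remainder 3 frames.
107 s = 0 h 1 min 47 s.
Timecode: 00:01:47:03.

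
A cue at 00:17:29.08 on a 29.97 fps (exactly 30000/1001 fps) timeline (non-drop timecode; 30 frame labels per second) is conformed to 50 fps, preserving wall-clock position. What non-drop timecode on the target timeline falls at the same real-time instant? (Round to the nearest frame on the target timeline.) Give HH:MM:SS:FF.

Source frame index: (0×3600 + 17×60 + 29) × 30 + 8 = 31478.
Real time: 31478 / (30000/1001) = 15754739/15000 s.
Target frame: (15754739/15000) × (50) = 15754739/300 ≈ 52515.797 → 52516.
At 50 labels/s: frame 52516 → 00:17:30:16.

00:17:30:16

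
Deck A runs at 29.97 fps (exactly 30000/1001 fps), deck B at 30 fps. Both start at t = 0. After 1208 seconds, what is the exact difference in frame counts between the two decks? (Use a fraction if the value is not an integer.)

A emits 30000/1001 × 1208 = 36240000/1001 frames; B emits 30 × 1208 = 36240.
Difference = 36240/1001 frames (≈ 36.2038); B is ahead of A.

36240/1001 frames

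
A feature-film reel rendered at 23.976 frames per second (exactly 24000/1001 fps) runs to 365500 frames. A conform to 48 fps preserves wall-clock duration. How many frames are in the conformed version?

731731 frames

Target frames = source frames × (target rate / source rate) = 365500 × (48)/(24000/1001) = 365500 × 1001/500 = 731731.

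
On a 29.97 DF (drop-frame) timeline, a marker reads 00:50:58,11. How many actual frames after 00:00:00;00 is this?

91661

Complete 10-minute blocks: 5, each 17982 frames → 89910.
Remaining 0 whole minutes in the current block: 0 frames.
Within the current minute: 58 × 30 + 11 = 1751. Total = 89910 + 0 + 1751 = 91661.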